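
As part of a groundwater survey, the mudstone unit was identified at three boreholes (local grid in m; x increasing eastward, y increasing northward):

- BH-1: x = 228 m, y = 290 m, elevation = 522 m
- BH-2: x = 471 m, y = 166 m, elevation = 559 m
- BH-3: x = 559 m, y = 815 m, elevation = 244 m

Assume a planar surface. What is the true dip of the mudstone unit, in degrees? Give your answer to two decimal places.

Two edge vectors: BH-1→BH-2 = (243, -124, 37), BH-1→BH-3 = (331, 525, -278).
Normal n = (BH-1→BH-2) × (BH-1→BH-3) = (15047, 79801, 168619).
So ∂z/∂x = −n_x/n_z = −0.08924 and ∂z/∂y = −n_y/n_z = −0.47326.
Gradient magnitude |∇z| = √(a² + b²) = √(0.00796 + 0.22398) = 0.48160.
True dip = arctan(0.48160) = 25.72°, dipping toward N (azimuth ≈ 011°).

25.72°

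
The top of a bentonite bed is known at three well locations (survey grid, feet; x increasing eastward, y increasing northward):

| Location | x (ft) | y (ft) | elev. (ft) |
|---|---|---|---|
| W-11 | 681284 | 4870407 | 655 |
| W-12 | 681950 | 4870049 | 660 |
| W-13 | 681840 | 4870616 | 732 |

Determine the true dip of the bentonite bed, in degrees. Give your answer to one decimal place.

9.5°

Let the plane be z = a·x + b·y + c.
W-12−W-11: 666a − 358b = 5;  W-13−W-11: 556a + 209b = 77.
Solving gives a = 0.08459, b = 0.14339.
Gradient magnitude |∇z| = √(a² + b²) = √(0.00716 + 0.02056) = 0.16648.
True dip = arctan(0.16648) = 9.5°, dipping toward SSW (azimuth ≈ 211°).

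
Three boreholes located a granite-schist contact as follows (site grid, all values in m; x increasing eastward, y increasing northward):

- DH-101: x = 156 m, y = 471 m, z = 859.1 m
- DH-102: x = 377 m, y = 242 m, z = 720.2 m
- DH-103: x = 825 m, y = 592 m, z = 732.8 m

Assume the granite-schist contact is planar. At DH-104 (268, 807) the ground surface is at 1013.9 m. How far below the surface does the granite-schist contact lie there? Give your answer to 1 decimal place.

61.9 m

Two edge vectors: DH-101→DH-102 = (221, -229, -138.9), DH-101→DH-103 = (669, 121, -126.3).
Normal n = (DH-101→DH-102) × (DH-101→DH-103) = (45729.6, -65011.8, 179942).
So ∂z/∂x = −n_x/n_z = −0.25414 and ∂z/∂y = −n_y/n_z = 0.36129.
Intercept c from DH-101: 859.1 + 39.65 − 170.17 = 728.58.
At (268, 807): z_contact = −68.11 + 291.56 + 728.58 = 952.03 m.
Depth below ground = 1013.9 − 952.03 = 61.9 m.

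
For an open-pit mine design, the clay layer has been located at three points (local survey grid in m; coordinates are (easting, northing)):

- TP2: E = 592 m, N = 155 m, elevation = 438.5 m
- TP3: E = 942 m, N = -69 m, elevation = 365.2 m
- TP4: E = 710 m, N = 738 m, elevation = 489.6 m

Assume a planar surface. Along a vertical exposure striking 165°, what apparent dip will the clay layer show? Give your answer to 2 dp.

Two edge vectors: TP2→TP3 = (350, -224, -73.3), TP2→TP4 = (118, 583, 51.1).
Normal n = (TP2→TP3) × (TP2→TP4) = (31287.5, -26534.4, 230482).
So ∂z/∂E = −n_x/n_z = −0.13575 and ∂z/∂N = −n_y/n_z = 0.11513.
Unit vector along 165° is (sin 165°, cos 165°) = (0.2588, -0.9659).
Slope in that direction = a·(0.2588) + b·(-0.9659) = −0.14634.
Apparent dip = arctan|0.14634| = 8.33° (true dip is 10.1°, so apparent ≤ true as expected).

8.33°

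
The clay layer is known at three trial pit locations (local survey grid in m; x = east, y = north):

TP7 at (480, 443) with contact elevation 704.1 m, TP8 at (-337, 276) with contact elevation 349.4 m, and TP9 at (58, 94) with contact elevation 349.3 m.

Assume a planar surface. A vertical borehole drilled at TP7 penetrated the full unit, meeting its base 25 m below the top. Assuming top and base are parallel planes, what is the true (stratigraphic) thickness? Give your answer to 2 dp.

Let the plane be z = a·x + b·y + c.
TP8−TP7: −817a − 167b = −354.7;  TP9−TP7: −422a − 349b = −354.8.
Solving gives a = 0.30066, b = 0.65307.
|∇z| = √(a²+b²) = 0.71896, so dip δ = arctan(0.71896) = 35.71°.
True thickness = vertical thickness × cos δ = 25 × cos 35.71° = 20.30 m.

20.30 m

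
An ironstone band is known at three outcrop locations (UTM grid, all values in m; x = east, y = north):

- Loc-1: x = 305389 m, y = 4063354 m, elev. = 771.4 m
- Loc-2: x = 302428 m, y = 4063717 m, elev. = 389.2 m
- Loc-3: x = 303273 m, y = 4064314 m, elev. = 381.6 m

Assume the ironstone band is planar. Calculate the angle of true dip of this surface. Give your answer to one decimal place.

Two edge vectors: Loc-1→Loc-2 = (-2961, 363, -382.2), Loc-1→Loc-3 = (-2116, 960, -389.8).
Normal n = (Loc-1→Loc-2) × (Loc-1→Loc-3) = (225414.6, -345462.6, -2074452).
So ∂z/∂x = −n_x/n_z = 0.10866 and ∂z/∂y = −n_y/n_z = −0.16653.
Gradient magnitude |∇z| = √(a² + b²) = √(0.01181 + 0.02773) = 0.19885.
True dip = arctan(0.19885) = 11.2°, dipping toward NNW (azimuth ≈ 327°).

11.2°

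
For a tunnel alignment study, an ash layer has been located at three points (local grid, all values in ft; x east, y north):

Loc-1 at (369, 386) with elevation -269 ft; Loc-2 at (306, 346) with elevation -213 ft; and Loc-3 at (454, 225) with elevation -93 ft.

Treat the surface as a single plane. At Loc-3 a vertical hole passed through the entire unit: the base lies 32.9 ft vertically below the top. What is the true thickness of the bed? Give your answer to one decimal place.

Let the plane be z = a·x + b·y + c.
Loc-2−Loc-1: −63a − 40b = 56;  Loc-3−Loc-1: 85a − 161b = 176.
Solving gives a = −0.14591, b = −1.17020.
|∇z| = √(a²+b²) = 1.17926, so dip δ = arctan(1.17926) = 49.70°.
True thickness = vertical thickness × cos δ = 32.9 × cos 49.70° = 21.3 ft.

21.3 ft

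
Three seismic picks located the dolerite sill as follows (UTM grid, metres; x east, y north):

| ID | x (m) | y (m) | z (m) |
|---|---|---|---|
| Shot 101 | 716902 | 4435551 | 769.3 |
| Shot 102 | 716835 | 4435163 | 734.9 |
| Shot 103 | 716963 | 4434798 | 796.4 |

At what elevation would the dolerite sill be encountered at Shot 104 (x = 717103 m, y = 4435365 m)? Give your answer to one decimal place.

867.4 m

Let the plane be z = a·x + b·y + c.
Shot 102−Shot 101: −67a − 388b = −34.4;  Shot 103−Shot 101: 61a − 753b = 27.1.
Solving gives a = 0.491344999, b = 0.003814137.
Then c = 769.3 − a·716902 − b·4435551 = −368394.71.
At (717103, 4435365): z = 352345.0 + 16917.1 − 368394.71 = 867.4 m.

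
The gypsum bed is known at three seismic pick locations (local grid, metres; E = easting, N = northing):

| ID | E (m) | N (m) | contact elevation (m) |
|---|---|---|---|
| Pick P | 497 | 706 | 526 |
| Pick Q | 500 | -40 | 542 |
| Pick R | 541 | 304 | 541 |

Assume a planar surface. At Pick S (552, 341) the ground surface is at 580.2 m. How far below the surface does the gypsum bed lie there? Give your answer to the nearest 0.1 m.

Two edge vectors: Pick P→Pick Q = (3, -746, 16), Pick P→Pick R = (44, -402, 15).
Normal n = (Pick P→Pick Q) × (Pick P→Pick R) = (-4758, 659, 31618).
So ∂z/∂E = −n_x/n_z = 0.15048 and ∂z/∂N = −n_y/n_z = −0.02084.
Intercept c from Pick P: 526 − 74.79 + 14.71 = 465.92.
At (552, 341): z_contact = 83.07 − 7.11 + 465.92 = 541.88 m.
Depth below ground = 580.2 − 541.88 = 38.3 m.

38.3 m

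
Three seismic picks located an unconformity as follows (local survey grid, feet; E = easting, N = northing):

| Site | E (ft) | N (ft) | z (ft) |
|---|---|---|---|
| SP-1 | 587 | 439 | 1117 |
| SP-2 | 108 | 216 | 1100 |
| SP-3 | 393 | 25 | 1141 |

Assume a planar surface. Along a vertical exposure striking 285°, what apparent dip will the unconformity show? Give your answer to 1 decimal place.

5.8°

Let the plane be z = a·E + b·N + c.
SP-2−SP-1: −479a − 223b = −17;  SP-3−SP-1: −194a − 414b = 24.
Solving gives a = 0.07991, b = −0.09542.
Unit vector along 285° is (sin 285°, cos 285°) = (-0.9659, 0.2588).
Slope in that direction = a·(-0.9659) + b·(0.2588) = −0.10189.
Apparent dip = arctan|0.10189| = 5.8° (true dip is 7.1°, so apparent ≤ true as expected).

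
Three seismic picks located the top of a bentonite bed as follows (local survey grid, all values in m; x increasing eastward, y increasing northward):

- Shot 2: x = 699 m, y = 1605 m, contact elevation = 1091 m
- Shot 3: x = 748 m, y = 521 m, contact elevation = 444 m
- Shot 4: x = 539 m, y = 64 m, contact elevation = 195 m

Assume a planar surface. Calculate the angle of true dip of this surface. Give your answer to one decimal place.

31.0°

Two edge vectors: Shot 2→Shot 3 = (49, -1084, -647), Shot 2→Shot 4 = (-160, -1541, -896).
Normal n = (Shot 2→Shot 3) × (Shot 2→Shot 4) = (-25763, 147424, -248949).
So ∂z/∂x = −n_x/n_z = −0.10349 and ∂z/∂y = −n_y/n_z = 0.59219.
Gradient magnitude |∇z| = √(a² + b²) = √(0.01071 + 0.35068) = 0.60116.
True dip = arctan(0.60116) = 31.0°, dipping toward S (azimuth ≈ 170°).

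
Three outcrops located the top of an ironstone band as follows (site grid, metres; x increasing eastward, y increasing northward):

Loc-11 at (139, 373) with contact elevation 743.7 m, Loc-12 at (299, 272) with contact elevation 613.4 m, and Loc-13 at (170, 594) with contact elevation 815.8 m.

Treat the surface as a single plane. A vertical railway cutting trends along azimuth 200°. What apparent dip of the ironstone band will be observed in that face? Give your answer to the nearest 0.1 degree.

Let the plane be z = a·x + b·y + c.
Loc-12−Loc-11: 160a − 101b = −130.3;  Loc-13−Loc-11: 31a + 221b = 72.1.
Solving gives a = −0.55894, b = 0.40465.
Unit vector along 200° is (sin 200°, cos 200°) = (-0.3420, -0.9397).
Slope in that direction = a·(-0.3420) + b·(-0.9397) = −0.18908.
Apparent dip = arctan|0.18908| = 10.7° (true dip is 34.6°, so apparent ≤ true as expected).

10.7°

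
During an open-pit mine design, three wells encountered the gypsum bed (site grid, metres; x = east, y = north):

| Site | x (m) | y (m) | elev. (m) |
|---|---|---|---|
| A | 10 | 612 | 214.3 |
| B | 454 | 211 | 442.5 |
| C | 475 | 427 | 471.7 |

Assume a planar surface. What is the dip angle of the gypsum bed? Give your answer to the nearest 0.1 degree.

30.5°

Let the plane be z = a·x + b·y + c.
B−A: 444a − 401b = 228.2;  C−A: 465a − 185b = 257.4.
Solving gives a = 0.58472, b = 0.07834.
Gradient magnitude |∇z| = √(a² + b²) = √(0.34189 + 0.00614) = 0.58994.
True dip = arctan(0.58994) = 30.5°, dipping toward W (azimuth ≈ 262°).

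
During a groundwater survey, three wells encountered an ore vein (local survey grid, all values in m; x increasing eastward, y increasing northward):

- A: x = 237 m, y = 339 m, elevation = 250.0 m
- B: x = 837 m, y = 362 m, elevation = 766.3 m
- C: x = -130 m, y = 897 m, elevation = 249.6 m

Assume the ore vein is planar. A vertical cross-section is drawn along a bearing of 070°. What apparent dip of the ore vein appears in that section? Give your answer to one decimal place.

44.3°

Two edge vectors: A→B = (600, 23, 516.3), A→C = (-367, 558, -0.4).
Normal n = (A→B) × (A→C) = (-288104.6, -189242.1, 343241).
So ∂z/∂x = −n_x/n_z = 0.83937 and ∂z/∂y = −n_y/n_z = 0.55134.
Unit vector along 070° is (sin 70°, cos 70°) = (0.9397, 0.3420).
Slope in that direction = a·(0.9397) + b·(0.3420) = 0.97731.
Apparent dip = arctan|0.97731| = 44.3° (true dip is 45.1°, so apparent ≤ true as expected).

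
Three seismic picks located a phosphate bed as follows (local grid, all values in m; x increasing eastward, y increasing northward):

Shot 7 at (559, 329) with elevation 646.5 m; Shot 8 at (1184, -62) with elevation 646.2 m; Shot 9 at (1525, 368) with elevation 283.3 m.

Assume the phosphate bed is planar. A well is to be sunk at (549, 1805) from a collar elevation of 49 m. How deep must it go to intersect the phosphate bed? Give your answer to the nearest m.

Two edge vectors: Shot 7→Shot 8 = (625, -391, -0.3), Shot 7→Shot 9 = (966, 39, -363.2).
Normal n = (Shot 7→Shot 8) × (Shot 7→Shot 9) = (142022.9, 226710.2, 402081).
So ∂z/∂x = −n_x/n_z = −0.35322 and ∂z/∂y = −n_y/n_z = −0.56384.
Intercept c from Shot 7: 646.5 + 197.45 + 185.50 = 1029.45.
At (549, 1805): z_contact = −193.9 − 1017.7 + 1029.45 = -182.2 m.
Depth below ground = 49 − (-182.2) = 231 m.

231 m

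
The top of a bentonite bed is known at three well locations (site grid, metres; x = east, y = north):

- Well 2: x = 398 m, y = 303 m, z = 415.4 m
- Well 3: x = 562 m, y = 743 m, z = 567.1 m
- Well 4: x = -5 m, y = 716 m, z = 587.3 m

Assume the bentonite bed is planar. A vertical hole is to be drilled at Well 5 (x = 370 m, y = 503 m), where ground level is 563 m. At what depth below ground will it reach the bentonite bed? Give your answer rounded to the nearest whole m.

73 m

Let the plane be z = a·x + b·y + c.
Well 3−Well 2: 164a + 440b = 151.7;  Well 4−Well 2: −403a + 413b = 171.9.
Solving gives a = −0.05298, b = 0.36452.
Then c = 415.4 − a·398 − b·303 = 326.04.
At (370, 503): z_contact = −19.6 + 183.4 + 326.04 = 489.8 m.
Depth below ground = 563 − 489.8 = 73 m.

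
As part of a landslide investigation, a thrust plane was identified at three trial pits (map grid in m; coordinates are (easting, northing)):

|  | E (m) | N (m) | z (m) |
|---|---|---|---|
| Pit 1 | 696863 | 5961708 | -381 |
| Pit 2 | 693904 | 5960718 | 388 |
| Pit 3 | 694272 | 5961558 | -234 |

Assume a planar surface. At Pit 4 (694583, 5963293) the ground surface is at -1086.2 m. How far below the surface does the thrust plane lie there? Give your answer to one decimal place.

Two edge vectors: Pit 1→Pit 2 = (-2959, -990, 769), Pit 1→Pit 3 = (-2591, -150, 147).
Normal n = (Pit 1→Pit 2) × (Pit 1→Pit 3) = (-30180, -1557506, -2121240).
So ∂z/∂E = −n_x/n_z = −0.014227527 and ∂z/∂N = −n_y/n_z = −0.734243179.
Intercept c from Pit 1: -381 + 9914.64 + 4377343.43 = 4386877.07.
At (694583, 5963293): z_contact = −9882.20 − 4378507.21 + 4386877.07 = -1512.34 m.
Depth below ground = -1086.2 − (-1512.34) = 426.1 m.

426.1 m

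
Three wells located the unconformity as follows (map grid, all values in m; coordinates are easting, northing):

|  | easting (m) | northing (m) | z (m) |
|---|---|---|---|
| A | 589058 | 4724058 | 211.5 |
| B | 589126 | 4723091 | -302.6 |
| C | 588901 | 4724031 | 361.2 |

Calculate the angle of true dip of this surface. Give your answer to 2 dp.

Two edge vectors: A→B = (68, -967, -514.1), A→C = (-157, -27, 149.7).
Normal n = (A→B) × (A→C) = (-158640.6, 70534.1, -153655).
So ∂z/∂easting = −n_x/n_z = −1.03245 and ∂z/∂northing = −n_y/n_z = 0.45904.
Gradient magnitude |∇z| = √(a² + b²) = √(1.06595 + 0.21072) = 1.12990.
True dip = arctan(1.12990) = 48.49°, dipping toward ESE (azimuth ≈ 114°).

48.49°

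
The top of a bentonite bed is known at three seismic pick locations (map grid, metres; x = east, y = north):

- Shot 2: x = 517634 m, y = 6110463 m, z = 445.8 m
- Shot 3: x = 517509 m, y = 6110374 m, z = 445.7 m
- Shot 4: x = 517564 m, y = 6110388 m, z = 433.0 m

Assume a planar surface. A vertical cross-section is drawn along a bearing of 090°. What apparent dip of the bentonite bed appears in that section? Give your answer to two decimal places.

19.79°

Two edge vectors: Shot 2→Shot 3 = (-125, -89, -0.1), Shot 2→Shot 4 = (-70, -75, -12.8).
Normal n = (Shot 2→Shot 3) × (Shot 2→Shot 4) = (1131.7, -1593, 3145).
So ∂z/∂x = −n_x/n_z = −0.35984 and ∂z/∂y = −n_y/n_z = 0.50652.
Unit vector along 090° is (sin 90°, cos 90°) = (1.0000, 0.0000).
Slope in that direction = a·(1.0000) + b·(0.0000) = −0.35984.
Apparent dip = arctan|0.35984| = 19.79° (true dip is 31.9°, so apparent ≤ true as expected).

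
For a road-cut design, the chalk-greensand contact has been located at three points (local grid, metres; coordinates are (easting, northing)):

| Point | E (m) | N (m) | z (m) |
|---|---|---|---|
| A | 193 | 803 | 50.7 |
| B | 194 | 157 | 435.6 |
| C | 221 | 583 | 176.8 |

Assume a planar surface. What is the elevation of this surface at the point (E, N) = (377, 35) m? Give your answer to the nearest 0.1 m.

Two edge vectors: A→B = (1, -646, 384.9), A→C = (28, -220, 126.1).
Normal n = (A→B) × (A→C) = (3217.4, 10651.1, 17868).
So ∂z/∂E = −n_x/n_z = −0.18006 and ∂z/∂N = −n_y/n_z = −0.59610.
Intercept c from A: 50.7 + 34.75 + 478.67 = 564.12.
At (377, 35): z = −67.9 − 20.9 + 564.12 = 475.4 m.

475.4 m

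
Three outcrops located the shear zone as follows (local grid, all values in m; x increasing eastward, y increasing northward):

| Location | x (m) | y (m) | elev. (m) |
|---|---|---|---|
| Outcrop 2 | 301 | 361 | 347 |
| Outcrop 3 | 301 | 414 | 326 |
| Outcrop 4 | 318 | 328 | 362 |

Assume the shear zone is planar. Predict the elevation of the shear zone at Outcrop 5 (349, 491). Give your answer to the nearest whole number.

301 m

Two edge vectors: Outcrop 2→Outcrop 3 = (0, 53, -21), Outcrop 2→Outcrop 4 = (17, -33, 15).
Normal n = (Outcrop 2→Outcrop 3) × (Outcrop 2→Outcrop 4) = (102, -357, -901).
So ∂z/∂x = −n_x/n_z = 0.11321 and ∂z/∂y = −n_y/n_z = −0.39623.
Intercept c from Outcrop 2: 347 − 34.08 + 143.04 = 455.96.
At (349, 491): z = 39.5 − 194.5 + 455.96 = 300.9 m.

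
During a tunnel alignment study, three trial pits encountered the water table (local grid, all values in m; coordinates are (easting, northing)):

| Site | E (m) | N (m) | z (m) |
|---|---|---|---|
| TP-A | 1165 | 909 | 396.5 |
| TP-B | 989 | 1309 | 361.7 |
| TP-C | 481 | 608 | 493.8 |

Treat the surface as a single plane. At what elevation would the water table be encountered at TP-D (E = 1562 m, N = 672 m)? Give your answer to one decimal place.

391.6 m

Let the plane be z = a·E + b·N + c.
TP-B−TP-A: −176a + 400b = −34.8;  TP-C−TP-A: −684a − 301b = 97.3.
Solving gives a = −0.087101, b = −0.125325.
Then c = 396.5 − a·1165 − b·909 = 611.89.
At (1562, 672): z = −136.1 − 84.2 + 611.89 = 391.6 m.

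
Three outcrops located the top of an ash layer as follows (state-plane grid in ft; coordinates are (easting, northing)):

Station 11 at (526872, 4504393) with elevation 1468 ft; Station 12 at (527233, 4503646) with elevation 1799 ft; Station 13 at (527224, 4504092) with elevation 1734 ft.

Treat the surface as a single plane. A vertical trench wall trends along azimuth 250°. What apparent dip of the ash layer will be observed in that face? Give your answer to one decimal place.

Two edge vectors: Station 11→Station 12 = (361, -747, 331), Station 11→Station 13 = (352, -301, 266).
Normal n = (Station 11→Station 12) × (Station 11→Station 13) = (-99071, 20486, 154283).
So ∂z/∂E = −n_x/n_z = 0.64214 and ∂z/∂N = −n_y/n_z = −0.13278.
Unit vector along 250° is (sin 250°, cos 250°) = (-0.9397, -0.3420).
Slope in that direction = a·(-0.9397) + b·(-0.3420) = −0.55800.
Apparent dip = arctan|0.55800| = 29.2° (true dip is 33.3°, so apparent ≤ true as expected).

29.2°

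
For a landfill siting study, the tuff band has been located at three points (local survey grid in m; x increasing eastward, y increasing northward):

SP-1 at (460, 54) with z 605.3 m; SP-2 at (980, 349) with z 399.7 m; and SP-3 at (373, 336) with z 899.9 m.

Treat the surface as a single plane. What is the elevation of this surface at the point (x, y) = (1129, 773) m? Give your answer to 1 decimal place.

607.4 m

Two edge vectors: SP-1→SP-2 = (520, 295, -205.6), SP-1→SP-3 = (-87, 282, 294.6).
Normal n = (SP-1→SP-2) × (SP-1→SP-3) = (144886.2, -135304.8, 172305).
So ∂z/∂x = −n_x/n_z = −0.840871 and ∂z/∂y = −n_y/n_z = 0.785263.
Intercept c from SP-1: 605.3 + 386.80 − 42.40 = 949.70.
At (1129, 773): z = −949.3 + 607.0 + 949.70 = 607.4 m.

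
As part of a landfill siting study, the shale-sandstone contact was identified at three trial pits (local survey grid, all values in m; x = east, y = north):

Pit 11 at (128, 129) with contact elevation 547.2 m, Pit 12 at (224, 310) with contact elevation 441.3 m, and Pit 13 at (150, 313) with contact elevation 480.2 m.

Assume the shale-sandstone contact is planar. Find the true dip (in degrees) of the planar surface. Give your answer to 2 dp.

Two edge vectors: Pit 11→Pit 12 = (96, 181, -105.9), Pit 11→Pit 13 = (22, 184, -67).
Normal n = (Pit 11→Pit 12) × (Pit 11→Pit 13) = (7358.6, 4102.2, 13682).
So ∂z/∂x = −n_x/n_z = −0.53783 and ∂z/∂y = −n_y/n_z = −0.29982.
Gradient magnitude |∇z| = √(a² + b²) = √(0.28926 + 0.08989) = 0.61576.
True dip = arctan(0.61576) = 31.62°, dipping toward ENE (azimuth ≈ 061°).

31.62°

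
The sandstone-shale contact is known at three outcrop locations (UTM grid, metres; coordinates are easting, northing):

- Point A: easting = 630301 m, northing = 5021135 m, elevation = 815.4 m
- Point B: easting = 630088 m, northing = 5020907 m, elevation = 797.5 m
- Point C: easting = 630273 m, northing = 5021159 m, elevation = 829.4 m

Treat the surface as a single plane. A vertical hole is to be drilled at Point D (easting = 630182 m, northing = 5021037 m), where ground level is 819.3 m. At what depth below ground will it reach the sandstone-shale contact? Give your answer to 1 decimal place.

Two edge vectors: Point A→Point B = (-213, -228, -17.9), Point A→Point C = (-28, 24, 14).
Normal n = (Point A→Point B) × (Point A→Point C) = (-2762.4, 3483.2, -11496).
So ∂z/∂easting = −n_x/n_z = −0.240292276 and ∂z/∂northing = −n_y/n_z = 0.302992345.
Intercept c from Point A: 815.4 + 151456.46 − 1521365.47 = −1369093.61.
At (630182, 5021037): z_contact = −151427.87 + 1521335.78 − 1369093.61 = 814.30 m.
Depth below ground = 819.3 − 814.30 = 5.0 m.

5.0 m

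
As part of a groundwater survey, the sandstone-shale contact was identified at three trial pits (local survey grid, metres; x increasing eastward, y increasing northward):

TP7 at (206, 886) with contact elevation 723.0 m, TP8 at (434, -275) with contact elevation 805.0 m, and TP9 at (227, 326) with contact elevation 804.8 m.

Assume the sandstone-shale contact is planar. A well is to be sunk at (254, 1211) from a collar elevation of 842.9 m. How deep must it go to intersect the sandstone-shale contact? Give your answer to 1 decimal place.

196.0 m

Two edge vectors: TP7→TP8 = (228, -1161, 82), TP7→TP9 = (21, -560, 81.8).
Normal n = (TP7→TP8) × (TP7→TP9) = (-49049.8, -16928.4, -103299).
So ∂z/∂x = −n_x/n_z = −0.474833 and ∂z/∂y = −n_y/n_z = −0.163878.
Intercept c from TP7: 723 + 97.82 + 145.20 = 966.01.
At (254, 1211): z_contact = −120.61 − 198.46 + 966.01 = 646.95 m.
Depth below ground = 842.9 − 646.95 = 196.0 m.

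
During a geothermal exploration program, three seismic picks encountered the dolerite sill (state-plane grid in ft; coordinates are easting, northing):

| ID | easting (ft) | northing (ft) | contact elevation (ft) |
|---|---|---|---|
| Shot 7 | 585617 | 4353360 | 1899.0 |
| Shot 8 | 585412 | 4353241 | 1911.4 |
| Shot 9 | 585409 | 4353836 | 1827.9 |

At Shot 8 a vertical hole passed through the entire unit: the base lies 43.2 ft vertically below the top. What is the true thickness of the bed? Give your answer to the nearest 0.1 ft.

Two edge vectors: Shot 7→Shot 8 = (-205, -119, 12.4), Shot 7→Shot 9 = (-208, 476, -71.1).
Normal n = (Shot 7→Shot 8) × (Shot 7→Shot 9) = (2558.5, -17154.7, -122332).
So ∂z/∂easting = −n_x/n_z = 0.02091 and ∂z/∂northing = −n_y/n_z = −0.14023.
|∇z| = √(a²+b²) = 0.14178, so dip δ = arctan(0.14178) = 8.07°.
True thickness = vertical thickness × cos δ = 43.2 × cos 8.07° = 42.8 ft.

42.8 ft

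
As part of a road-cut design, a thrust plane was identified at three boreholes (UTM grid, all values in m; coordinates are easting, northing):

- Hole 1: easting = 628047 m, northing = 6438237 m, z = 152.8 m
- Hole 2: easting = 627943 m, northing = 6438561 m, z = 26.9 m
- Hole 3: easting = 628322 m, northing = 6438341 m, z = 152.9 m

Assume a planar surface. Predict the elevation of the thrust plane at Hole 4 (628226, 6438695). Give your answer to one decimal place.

Two edge vectors: Hole 1→Hole 2 = (-104, 324, -125.9), Hole 1→Hole 3 = (275, 104, 0.1).
Normal n = (Hole 1→Hole 2) × (Hole 1→Hole 3) = (13126, -34612.1, -99916).
So ∂z/∂easting = −n_x/n_z = 0.131370351 and ∂z/∂northing = −n_y/n_z = −0.346411986.
Intercept c from Hole 1: 152.8 − 82506.75 + 2230282.47 = 2147928.51.
At (628226, 6438695): z = 82530.3 − 2230441.1 + 2147928.51 = 17.7 m.

17.7 m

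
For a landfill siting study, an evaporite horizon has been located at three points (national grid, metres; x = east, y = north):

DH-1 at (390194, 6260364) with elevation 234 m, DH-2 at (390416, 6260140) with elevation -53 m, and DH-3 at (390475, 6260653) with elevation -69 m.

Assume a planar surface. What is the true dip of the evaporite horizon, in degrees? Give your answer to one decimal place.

50.0°

Two edge vectors: DH-1→DH-2 = (222, -224, -287), DH-1→DH-3 = (281, 289, -303).
Normal n = (DH-1→DH-2) × (DH-1→DH-3) = (150815, -13381, 127102).
So ∂z/∂x = −n_x/n_z = −1.18657 and ∂z/∂y = −n_y/n_z = 0.10528.
Gradient magnitude |∇z| = √(a² + b²) = √(1.40794 + 0.01108) = 1.19123.
True dip = arctan(1.19123) = 50.0°, dipping toward E (azimuth ≈ 095°).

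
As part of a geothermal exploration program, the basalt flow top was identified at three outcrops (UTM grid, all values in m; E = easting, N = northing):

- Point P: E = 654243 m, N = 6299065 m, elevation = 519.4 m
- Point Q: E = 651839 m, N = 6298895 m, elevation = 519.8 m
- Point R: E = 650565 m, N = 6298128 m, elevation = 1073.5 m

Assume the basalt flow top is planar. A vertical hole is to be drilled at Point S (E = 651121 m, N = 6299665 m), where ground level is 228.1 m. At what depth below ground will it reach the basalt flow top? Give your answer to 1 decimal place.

Let the plane be z = a·E + b·N + c.
Point Q−Point P: −2404a − 170b = 0.4;  Point R−Point P: −3678a − 937b = 554.1.
Solving gives a = 0.057655559, b = −0.817670382.
Then c = 519.4 − a·654243 − b·6299065 = 5113357.54.
At (651121, 6299665): z_contact = 37540.75 − 5151049.48 + 5113357.54 = -151.20 m.
Depth below ground = 228.1 − (-151.20) = 379.3 m.

379.3 m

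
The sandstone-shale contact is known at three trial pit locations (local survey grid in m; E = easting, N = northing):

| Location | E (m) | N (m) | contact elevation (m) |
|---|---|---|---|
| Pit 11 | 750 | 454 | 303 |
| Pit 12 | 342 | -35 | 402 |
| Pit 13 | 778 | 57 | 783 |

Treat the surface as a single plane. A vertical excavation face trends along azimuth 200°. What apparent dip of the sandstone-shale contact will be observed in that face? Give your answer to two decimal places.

Let the plane be z = a·E + b·N + c.
Pit 12−Pit 11: −408a − 489b = 99;  Pit 13−Pit 11: 28a − 397b = 480.
Solving gives a = 1.11242, b = −1.13061.
Unit vector along 200° is (sin 200°, cos 200°) = (-0.3420, -0.9397).
Slope in that direction = a·(-0.3420) + b·(-0.9397) = 0.68196.
Apparent dip = arctan|0.68196| = 34.29° (true dip is 57.8°, so apparent ≤ true as expected).

34.29°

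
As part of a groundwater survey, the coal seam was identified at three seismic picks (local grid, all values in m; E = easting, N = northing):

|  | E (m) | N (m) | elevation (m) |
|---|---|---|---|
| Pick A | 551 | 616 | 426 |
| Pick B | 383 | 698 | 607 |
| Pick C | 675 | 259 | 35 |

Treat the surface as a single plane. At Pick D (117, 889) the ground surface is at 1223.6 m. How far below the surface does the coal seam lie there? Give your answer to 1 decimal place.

276.9 m

Let the plane be z = a·E + b·N + c.
Pick B−Pick A: −168a + 82b = 181;  Pick C−Pick A: 124a − 357b = −391.
Solving gives a = −0.65361, b = 0.86821.
Then c = 426 − a·551 − b·616 = 251.32.
At (117, 889): z_contact = −76.47 + 771.84 + 251.32 = 946.69 m.
Depth below ground = 1223.6 − 946.69 = 276.9 m.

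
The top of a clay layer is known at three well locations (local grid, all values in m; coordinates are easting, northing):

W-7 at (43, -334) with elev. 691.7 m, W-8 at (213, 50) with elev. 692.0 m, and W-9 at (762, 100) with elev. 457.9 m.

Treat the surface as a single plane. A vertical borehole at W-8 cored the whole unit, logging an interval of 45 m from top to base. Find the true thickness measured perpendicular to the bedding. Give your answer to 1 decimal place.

Let the plane be z = a·easting + b·northing + c.
W-8−W-7: 170a + 384b = 0.3;  W-9−W-7: 719a + 434b = −233.8.
Solving gives a = −0.44440, b = 0.19752.
|∇z| = √(a²+b²) = 0.48632, so dip δ = arctan(0.48632) = 25.93°.
True thickness = vertical thickness × cos δ = 45 × cos 25.93° = 40.5 m.

40.5 m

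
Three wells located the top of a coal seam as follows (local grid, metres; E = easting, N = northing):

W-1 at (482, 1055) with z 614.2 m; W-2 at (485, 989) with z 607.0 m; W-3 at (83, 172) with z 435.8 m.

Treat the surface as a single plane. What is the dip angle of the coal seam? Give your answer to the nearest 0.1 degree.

Two edge vectors: W-1→W-2 = (3, -66, -7.2), W-1→W-3 = (-399, -883, -178.4).
Normal n = (W-1→W-2) × (W-1→W-3) = (5416.8, 3408, -28983).
So ∂z/∂E = −n_x/n_z = 0.18690 and ∂z/∂N = −n_y/n_z = 0.11759.
Gradient magnitude |∇z| = √(a² + b²) = √(0.03493 + 0.01383) = 0.22081.
True dip = arctan(0.22081) = 12.5°, dipping toward WSW (azimuth ≈ 238°).

12.5°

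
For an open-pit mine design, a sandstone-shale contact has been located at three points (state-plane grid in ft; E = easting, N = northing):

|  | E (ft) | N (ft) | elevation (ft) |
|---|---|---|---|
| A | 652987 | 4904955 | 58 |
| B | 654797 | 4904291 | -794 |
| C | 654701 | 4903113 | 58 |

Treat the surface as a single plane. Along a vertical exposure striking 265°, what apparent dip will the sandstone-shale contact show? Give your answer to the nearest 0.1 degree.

Two edge vectors: A→B = (1810, -664, -852), A→C = (1714, -1842, 0).
Normal n = (A→B) × (A→C) = (-1569384, -1460328, -2195924).
So ∂z/∂E = −n_x/n_z = −0.71468 and ∂z/∂N = −n_y/n_z = −0.66502.
Unit vector along 265° is (sin 265°, cos 265°) = (-0.9962, -0.0872).
Slope in that direction = a·(-0.9962) + b·(-0.0872) = 0.76992.
Apparent dip = arctan|0.76992| = 37.6° (true dip is 44.3°, so apparent ≤ true as expected).

37.6°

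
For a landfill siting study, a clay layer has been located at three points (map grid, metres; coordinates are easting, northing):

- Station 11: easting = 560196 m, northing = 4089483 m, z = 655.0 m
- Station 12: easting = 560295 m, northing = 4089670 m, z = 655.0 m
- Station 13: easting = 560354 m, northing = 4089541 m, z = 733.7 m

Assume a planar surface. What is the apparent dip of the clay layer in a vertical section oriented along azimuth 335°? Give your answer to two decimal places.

29.16°

Let the plane be z = a·easting + b·northing + c.
Station 12−Station 11: 99a + 187b = 0;  Station 13−Station 11: 158a + 58b = 78.7.
Solving gives a = 0.61825, b = −0.32731.
Unit vector along 335° is (sin 335°, cos 335°) = (-0.4226, 0.9063).
Slope in that direction = a·(-0.4226) + b·(0.9063) = −0.55793.
Apparent dip = arctan|0.55793| = 29.16° (true dip is 35.0°, so apparent ≤ true as expected).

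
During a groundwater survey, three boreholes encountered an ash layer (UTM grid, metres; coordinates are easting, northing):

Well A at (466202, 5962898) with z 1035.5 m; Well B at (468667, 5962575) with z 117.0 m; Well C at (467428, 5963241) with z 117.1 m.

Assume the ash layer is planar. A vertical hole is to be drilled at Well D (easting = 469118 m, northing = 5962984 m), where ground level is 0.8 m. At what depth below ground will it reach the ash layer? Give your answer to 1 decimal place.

480.8 m

Two edge vectors: Well A→Well B = (2465, -323, -918.5), Well A→Well C = (1226, 343, -918.4).
Normal n = (Well A→Well B) × (Well A→Well C) = (611688.7, 1137775, 1241493).
So ∂z/∂easting = −n_x/n_z = −0.492704107 and ∂z/∂northing = −n_y/n_z = −0.916457040.
Intercept c from Well A: 1035.5 + 229699.64 + 5464739.85 = 5695474.99.
At (469118, 5962984): z_contact = −231136.37 − 5464818.67 + 5695474.99 = -480.04 m.
Depth below ground = 0.8 − (-480.04) = 480.8 m.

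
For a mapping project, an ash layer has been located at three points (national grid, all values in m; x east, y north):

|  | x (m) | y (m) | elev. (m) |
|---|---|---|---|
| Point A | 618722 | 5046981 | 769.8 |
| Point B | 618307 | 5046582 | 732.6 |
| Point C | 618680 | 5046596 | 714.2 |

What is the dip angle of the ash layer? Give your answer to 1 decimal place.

9.1°

Two edge vectors: Point A→Point B = (-415, -399, -37.2), Point A→Point C = (-42, -385, -55.6).
Normal n = (Point A→Point B) × (Point A→Point C) = (7862.4, -21511.6, 143017).
So ∂z/∂x = −n_x/n_z = −0.05498 and ∂z/∂y = −n_y/n_z = 0.15041.
Gradient magnitude |∇z| = √(a² + b²) = √(0.00302 + 0.02262) = 0.16014.
True dip = arctan(0.16014) = 9.1°, dipping toward SSE (azimuth ≈ 160°).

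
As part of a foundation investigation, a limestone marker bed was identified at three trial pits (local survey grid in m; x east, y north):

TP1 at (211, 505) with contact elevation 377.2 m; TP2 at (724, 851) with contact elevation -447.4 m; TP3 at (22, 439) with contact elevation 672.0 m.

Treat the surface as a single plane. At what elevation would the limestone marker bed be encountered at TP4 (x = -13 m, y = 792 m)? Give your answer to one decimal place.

Two edge vectors: TP1→TP2 = (513, 346, -824.6), TP1→TP3 = (-189, -66, 294.8).
Normal n = (TP1→TP2) × (TP1→TP3) = (47577.2, 4617, 31536).
So ∂z/∂x = −n_x/n_z = −1.50866 and ∂z/∂y = −n_y/n_z = −0.14640.
Intercept c from TP1: 377.2 + 318.33 + 73.93 = 769.46.
At (-13, 792): z = 19.6 − 116.0 + 769.46 = 673.1 m.

673.1 m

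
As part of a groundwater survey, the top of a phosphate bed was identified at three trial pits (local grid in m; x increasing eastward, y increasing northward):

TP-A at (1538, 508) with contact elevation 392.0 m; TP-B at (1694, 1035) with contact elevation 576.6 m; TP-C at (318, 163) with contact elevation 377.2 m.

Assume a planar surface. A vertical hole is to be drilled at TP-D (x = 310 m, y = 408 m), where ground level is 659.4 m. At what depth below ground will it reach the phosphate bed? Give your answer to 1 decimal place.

188.7 m

Let the plane be z = a·x + b·y + c.
TP-B−TP-A: 156a + 527b = 184.6;  TP-C−TP-A: −1220a − 345b = −14.8.
Solving gives a = −0.094866, b = 0.378366.
Then c = 392 − a·1538 − b·508 = 345.69.
At (310, 408): z_contact = −29.41 + 154.37 + 345.69 = 470.66 m.
Depth below ground = 659.4 − 470.66 = 188.7 m.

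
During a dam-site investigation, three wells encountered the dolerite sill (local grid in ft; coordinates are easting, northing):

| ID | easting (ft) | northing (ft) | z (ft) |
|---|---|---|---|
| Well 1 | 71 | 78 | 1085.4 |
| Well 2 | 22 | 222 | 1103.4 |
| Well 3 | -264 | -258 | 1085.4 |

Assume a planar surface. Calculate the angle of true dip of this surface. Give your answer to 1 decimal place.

Two edge vectors: Well 1→Well 2 = (-49, 144, 18), Well 1→Well 3 = (-335, -336, 0).
Normal n = (Well 1→Well 2) × (Well 1→Well 3) = (6048, -6030, 64704).
So ∂z/∂easting = −n_x/n_z = −0.09347 and ∂z/∂northing = −n_y/n_z = 0.09319.
Gradient magnitude |∇z| = √(a² + b²) = √(0.00874 + 0.00869) = 0.13199.
True dip = arctan(0.13199) = 7.5°, dipping toward SE (azimuth ≈ 135°).

7.5°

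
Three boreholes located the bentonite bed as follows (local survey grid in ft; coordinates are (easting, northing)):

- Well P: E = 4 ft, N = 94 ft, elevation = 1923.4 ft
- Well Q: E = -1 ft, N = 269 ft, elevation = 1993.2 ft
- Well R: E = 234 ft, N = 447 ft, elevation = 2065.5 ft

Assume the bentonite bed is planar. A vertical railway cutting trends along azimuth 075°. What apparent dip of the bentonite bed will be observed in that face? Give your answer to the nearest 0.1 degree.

Two edge vectors: Well P→Well Q = (-5, 175, 69.8), Well P→Well R = (230, 353, 142.1).
Normal n = (Well P→Well Q) × (Well P→Well R) = (228.1, 16764.5, -42015).
So ∂z/∂E = −n_x/n_z = 0.00543 and ∂z/∂N = −n_y/n_z = 0.39901.
Unit vector along 075° is (sin 75°, cos 75°) = (0.9659, 0.2588).
Slope in that direction = a·(0.9659) + b·(0.2588) = 0.10852.
Apparent dip = arctan|0.10852| = 6.2° (true dip is 21.8°, so apparent ≤ true as expected).

6.2°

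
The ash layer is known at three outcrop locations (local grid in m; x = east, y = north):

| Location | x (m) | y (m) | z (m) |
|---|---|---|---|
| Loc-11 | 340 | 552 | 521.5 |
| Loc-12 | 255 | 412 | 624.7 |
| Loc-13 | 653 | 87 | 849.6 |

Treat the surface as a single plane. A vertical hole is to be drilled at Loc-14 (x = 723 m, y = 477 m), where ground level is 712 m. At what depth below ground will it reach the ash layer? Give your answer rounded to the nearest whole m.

Let the plane be z = a·x + b·y + c.
Loc-12−Loc-11: −85a − 140b = 103.2;  Loc-13−Loc-11: 313a − 465b = 328.1.
Solving gives a = −0.02464, b = −0.72218.
Then c = 521.5 − a·340 − b·552 = 928.52.
At (723, 477): z_contact = −17.8 − 344.5 + 928.52 = 566.2 m.
Depth below ground = 712 − 566.2 = 146 m.

146 m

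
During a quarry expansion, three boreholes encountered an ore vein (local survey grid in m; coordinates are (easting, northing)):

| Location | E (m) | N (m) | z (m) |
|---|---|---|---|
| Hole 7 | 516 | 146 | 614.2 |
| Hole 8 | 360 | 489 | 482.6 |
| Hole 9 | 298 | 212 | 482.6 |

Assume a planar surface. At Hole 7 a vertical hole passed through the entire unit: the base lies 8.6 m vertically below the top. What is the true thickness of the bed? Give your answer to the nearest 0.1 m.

Two edge vectors: Hole 7→Hole 8 = (-156, 343, -131.6), Hole 7→Hole 9 = (-218, 66, -131.6).
Normal n = (Hole 7→Hole 8) × (Hole 7→Hole 9) = (-36453.2, 8159.2, 64478).
So ∂z/∂E = −n_x/n_z = 0.56536 and ∂z/∂N = −n_y/n_z = −0.12654.
|∇z| = √(a²+b²) = 0.57935, so dip δ = arctan(0.57935) = 30.09°.
True thickness = vertical thickness × cos δ = 8.6 × cos 30.09° = 7.4 m.

7.4 m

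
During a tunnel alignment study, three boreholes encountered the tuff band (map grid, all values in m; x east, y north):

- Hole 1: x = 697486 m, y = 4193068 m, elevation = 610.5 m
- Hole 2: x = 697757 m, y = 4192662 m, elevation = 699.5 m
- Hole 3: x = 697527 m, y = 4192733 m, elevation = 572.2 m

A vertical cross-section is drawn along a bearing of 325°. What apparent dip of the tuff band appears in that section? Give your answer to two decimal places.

11.09°

Two edge vectors: Hole 1→Hole 2 = (271, -406, 89), Hole 1→Hole 3 = (41, -335, -38.3).
Normal n = (Hole 1→Hole 2) × (Hole 1→Hole 3) = (45364.8, 14028.3, -74139).
So ∂z/∂x = −n_x/n_z = 0.61189 and ∂z/∂y = −n_y/n_z = 0.18922.
Unit vector along 325° is (sin 325°, cos 325°) = (-0.5736, 0.8192).
Slope in that direction = a·(-0.5736) + b·(0.8192) = −0.19597.
Apparent dip = arctan|0.19597| = 11.09° (true dip is 32.6°, so apparent ≤ true as expected).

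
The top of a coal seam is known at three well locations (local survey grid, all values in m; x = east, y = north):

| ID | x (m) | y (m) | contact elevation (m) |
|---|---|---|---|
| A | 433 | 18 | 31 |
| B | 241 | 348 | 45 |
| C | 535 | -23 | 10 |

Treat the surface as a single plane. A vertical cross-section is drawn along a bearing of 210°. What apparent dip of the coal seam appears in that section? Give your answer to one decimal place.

Two edge vectors: A→B = (-192, 330, 14), A→C = (102, -41, -21).
Normal n = (A→B) × (A→C) = (-6356, -2604, -25788).
So ∂z/∂x = −n_x/n_z = −0.24647 and ∂z/∂y = −n_y/n_z = −0.10098.
Unit vector along 210° is (sin 210°, cos 210°) = (-0.5000, -0.8660).
Slope in that direction = a·(-0.5000) + b·(-0.8660) = 0.21068.
Apparent dip = arctan|0.21068| = 11.9° (true dip is 14.9°, so apparent ≤ true as expected).

11.9°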